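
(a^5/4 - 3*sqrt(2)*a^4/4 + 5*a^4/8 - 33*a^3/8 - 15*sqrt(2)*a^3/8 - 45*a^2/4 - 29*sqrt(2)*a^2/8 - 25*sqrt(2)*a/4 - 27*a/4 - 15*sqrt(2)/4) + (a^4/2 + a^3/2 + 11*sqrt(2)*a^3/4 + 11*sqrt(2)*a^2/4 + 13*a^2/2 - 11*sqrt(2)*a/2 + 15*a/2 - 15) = a^5/4 - 3*sqrt(2)*a^4/4 + 9*a^4/8 - 29*a^3/8 + 7*sqrt(2)*a^3/8 - 19*a^2/4 - 7*sqrt(2)*a^2/8 - 47*sqrt(2)*a/4 + 3*a/4 - 15 - 15*sqrt(2)/4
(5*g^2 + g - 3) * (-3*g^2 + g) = -15*g^4 + 2*g^3 + 10*g^2 - 3*g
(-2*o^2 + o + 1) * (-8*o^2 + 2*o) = 16*o^4 - 12*o^3 - 6*o^2 + 2*o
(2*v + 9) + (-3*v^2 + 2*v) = -3*v^2 + 4*v + 9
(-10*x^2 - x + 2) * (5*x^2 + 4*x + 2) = -50*x^4 - 45*x^3 - 14*x^2 + 6*x + 4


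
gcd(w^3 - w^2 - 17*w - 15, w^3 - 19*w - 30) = w^2 - 2*w - 15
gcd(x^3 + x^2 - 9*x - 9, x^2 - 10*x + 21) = x - 3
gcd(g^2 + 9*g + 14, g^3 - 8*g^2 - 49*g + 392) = g + 7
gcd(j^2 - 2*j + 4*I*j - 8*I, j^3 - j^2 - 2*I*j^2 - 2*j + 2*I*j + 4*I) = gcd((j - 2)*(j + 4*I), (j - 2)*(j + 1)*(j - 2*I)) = j - 2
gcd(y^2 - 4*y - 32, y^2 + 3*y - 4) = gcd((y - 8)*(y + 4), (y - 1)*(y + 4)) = y + 4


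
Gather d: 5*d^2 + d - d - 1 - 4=5*d^2 - 5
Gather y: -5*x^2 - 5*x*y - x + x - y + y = -5*x^2 - 5*x*y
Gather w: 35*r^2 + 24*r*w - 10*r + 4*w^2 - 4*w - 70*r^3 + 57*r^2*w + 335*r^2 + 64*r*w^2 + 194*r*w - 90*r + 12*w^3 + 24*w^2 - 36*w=-70*r^3 + 370*r^2 - 100*r + 12*w^3 + w^2*(64*r + 28) + w*(57*r^2 + 218*r - 40)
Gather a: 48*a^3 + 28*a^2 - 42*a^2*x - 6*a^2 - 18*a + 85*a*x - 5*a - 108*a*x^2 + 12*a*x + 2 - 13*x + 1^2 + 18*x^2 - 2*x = 48*a^3 + a^2*(22 - 42*x) + a*(-108*x^2 + 97*x - 23) + 18*x^2 - 15*x + 3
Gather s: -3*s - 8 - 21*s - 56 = -24*s - 64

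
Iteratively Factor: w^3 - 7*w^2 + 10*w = (w - 5)*(w^2 - 2*w) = w*(w - 5)*(w - 2)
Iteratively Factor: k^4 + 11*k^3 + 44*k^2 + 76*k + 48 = (k + 4)*(k^3 + 7*k^2 + 16*k + 12) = (k + 2)*(k + 4)*(k^2 + 5*k + 6) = (k + 2)*(k + 3)*(k + 4)*(k + 2)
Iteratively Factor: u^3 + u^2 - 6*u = (u - 2)*(u^2 + 3*u) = u*(u - 2)*(u + 3)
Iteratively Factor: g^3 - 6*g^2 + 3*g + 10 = (g - 2)*(g^2 - 4*g - 5) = (g - 5)*(g - 2)*(g + 1)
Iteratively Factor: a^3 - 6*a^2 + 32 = (a - 4)*(a^2 - 2*a - 8) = (a - 4)*(a + 2)*(a - 4)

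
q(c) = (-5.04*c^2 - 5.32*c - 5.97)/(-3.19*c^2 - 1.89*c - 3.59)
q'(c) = (-10.08*c - 5.32)/(-3.19*c^2 - 1.89*c - 3.59) + (6.38*c + 1.89)*(-5.04*c^2 - 5.32*c - 5.97)/(-3.19*c^2 - 1.89*c - 3.59)^2 = (-7.4452*c^2 - 1.9014*c + 7.8155)/(10.1761*c^4 + 12.0582*c^3 + 26.4763*c^2 + 13.5702*c + 12.8881)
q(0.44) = 1.84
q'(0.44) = 0.22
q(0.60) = 1.87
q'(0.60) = 0.12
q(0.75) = 1.88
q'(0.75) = 0.05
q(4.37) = 1.72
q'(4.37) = -0.03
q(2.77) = 1.78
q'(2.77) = -0.05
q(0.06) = 1.70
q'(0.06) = 0.56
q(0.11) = 1.72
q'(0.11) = 0.51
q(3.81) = 1.74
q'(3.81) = -0.03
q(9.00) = 1.66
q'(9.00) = -0.01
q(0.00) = 1.66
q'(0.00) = 0.61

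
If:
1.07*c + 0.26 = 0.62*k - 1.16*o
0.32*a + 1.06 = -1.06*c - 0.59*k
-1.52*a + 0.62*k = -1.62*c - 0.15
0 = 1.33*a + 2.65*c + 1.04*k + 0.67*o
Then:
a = -3.01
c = -9.13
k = 16.24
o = 16.88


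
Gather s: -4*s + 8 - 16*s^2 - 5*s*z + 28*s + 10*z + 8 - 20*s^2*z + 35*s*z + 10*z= s^2*(-20*z - 16) + s*(30*z + 24) + 20*z + 16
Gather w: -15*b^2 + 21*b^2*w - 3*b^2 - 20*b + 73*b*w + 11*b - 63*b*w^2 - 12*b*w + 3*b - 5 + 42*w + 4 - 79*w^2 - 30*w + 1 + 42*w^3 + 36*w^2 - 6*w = -18*b^2 - 6*b + 42*w^3 + w^2*(-63*b - 43) + w*(21*b^2 + 61*b + 6)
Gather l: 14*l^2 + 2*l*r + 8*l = 14*l^2 + l*(2*r + 8)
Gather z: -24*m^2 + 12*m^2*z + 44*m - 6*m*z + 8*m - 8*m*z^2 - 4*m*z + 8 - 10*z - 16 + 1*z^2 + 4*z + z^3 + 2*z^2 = -24*m^2 + 52*m + z^3 + z^2*(3 - 8*m) + z*(12*m^2 - 10*m - 6) - 8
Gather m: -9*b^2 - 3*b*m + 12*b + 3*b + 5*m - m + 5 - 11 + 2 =-9*b^2 + 15*b + m*(4 - 3*b) - 4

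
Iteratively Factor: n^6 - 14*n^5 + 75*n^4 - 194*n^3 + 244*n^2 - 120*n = (n - 2)*(n^5 - 12*n^4 + 51*n^3 - 92*n^2 + 60*n) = (n - 2)^2*(n^4 - 10*n^3 + 31*n^2 - 30*n) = (n - 2)^3*(n^3 - 8*n^2 + 15*n) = n*(n - 2)^3*(n^2 - 8*n + 15) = n*(n - 5)*(n - 2)^3*(n - 3)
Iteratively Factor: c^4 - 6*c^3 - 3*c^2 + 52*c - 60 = (c - 5)*(c^3 - c^2 - 8*c + 12) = (c - 5)*(c - 2)*(c^2 + c - 6) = (c - 5)*(c - 2)*(c + 3)*(c - 2)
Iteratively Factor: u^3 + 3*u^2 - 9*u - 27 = (u + 3)*(u^2 - 9) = (u + 3)^2*(u - 3)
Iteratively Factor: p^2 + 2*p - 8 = (p - 2)*(p + 4)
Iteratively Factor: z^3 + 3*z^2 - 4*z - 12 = (z - 2)*(z^2 + 5*z + 6) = (z - 2)*(z + 3)*(z + 2)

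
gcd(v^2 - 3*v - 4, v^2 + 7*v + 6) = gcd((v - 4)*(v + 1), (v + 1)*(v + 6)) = v + 1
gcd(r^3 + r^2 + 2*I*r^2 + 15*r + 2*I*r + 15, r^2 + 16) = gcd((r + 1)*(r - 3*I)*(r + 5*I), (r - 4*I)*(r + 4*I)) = 1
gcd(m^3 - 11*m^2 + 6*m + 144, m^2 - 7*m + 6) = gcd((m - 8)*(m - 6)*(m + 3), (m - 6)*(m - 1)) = m - 6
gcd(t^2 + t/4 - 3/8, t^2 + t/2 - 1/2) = t - 1/2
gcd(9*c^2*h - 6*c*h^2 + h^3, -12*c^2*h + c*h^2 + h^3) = 3*c*h - h^2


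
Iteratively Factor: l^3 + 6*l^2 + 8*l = (l + 2)*(l^2 + 4*l) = (l + 2)*(l + 4)*(l)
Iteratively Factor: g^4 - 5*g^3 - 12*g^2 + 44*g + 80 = (g + 2)*(g^3 - 7*g^2 + 2*g + 40) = (g + 2)^2*(g^2 - 9*g + 20) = (g - 5)*(g + 2)^2*(g - 4)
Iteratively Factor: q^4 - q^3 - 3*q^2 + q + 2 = (q + 1)*(q^3 - 2*q^2 - q + 2) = (q + 1)^2*(q^2 - 3*q + 2) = (q - 1)*(q + 1)^2*(q - 2)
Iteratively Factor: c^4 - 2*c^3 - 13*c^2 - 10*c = (c + 1)*(c^3 - 3*c^2 - 10*c) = c*(c + 1)*(c^2 - 3*c - 10) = c*(c + 1)*(c + 2)*(c - 5)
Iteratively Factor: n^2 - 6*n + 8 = (n - 2)*(n - 4)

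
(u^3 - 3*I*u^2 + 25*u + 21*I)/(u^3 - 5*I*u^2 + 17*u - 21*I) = (u + I)/(u - I)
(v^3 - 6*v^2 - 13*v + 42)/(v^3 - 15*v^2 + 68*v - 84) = (v + 3)/(v - 6)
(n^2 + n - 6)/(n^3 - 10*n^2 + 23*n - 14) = (n + 3)/(n^2 - 8*n + 7)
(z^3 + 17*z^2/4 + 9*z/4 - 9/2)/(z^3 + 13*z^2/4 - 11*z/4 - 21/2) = (4*z - 3)/(4*z - 7)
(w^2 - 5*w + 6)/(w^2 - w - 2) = (w - 3)/(w + 1)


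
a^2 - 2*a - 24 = (a - 6)*(a + 4)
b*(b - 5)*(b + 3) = b^3 - 2*b^2 - 15*b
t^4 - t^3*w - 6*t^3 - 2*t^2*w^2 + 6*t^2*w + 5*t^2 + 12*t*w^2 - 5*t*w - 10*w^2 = (t - 5)*(t - 1)*(t - 2*w)*(t + w)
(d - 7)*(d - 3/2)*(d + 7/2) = d^3 - 5*d^2 - 77*d/4 + 147/4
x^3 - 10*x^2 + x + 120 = (x - 8)*(x - 5)*(x + 3)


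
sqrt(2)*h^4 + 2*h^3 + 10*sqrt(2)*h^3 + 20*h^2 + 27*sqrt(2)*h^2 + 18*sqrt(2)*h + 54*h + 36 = (h + 3)*(h + 6)*(h + sqrt(2))*(sqrt(2)*h + sqrt(2))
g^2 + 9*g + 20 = (g + 4)*(g + 5)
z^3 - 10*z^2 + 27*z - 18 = (z - 6)*(z - 3)*(z - 1)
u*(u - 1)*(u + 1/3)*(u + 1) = u^4 + u^3/3 - u^2 - u/3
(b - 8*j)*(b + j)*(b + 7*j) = b^3 - 57*b*j^2 - 56*j^3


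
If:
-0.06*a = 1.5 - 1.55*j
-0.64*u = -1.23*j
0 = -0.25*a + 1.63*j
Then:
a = 8.44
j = 1.29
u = 2.49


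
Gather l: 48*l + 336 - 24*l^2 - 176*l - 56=-24*l^2 - 128*l + 280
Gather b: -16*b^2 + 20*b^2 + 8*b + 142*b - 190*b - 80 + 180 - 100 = 4*b^2 - 40*b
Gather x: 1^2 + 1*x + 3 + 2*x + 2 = 3*x + 6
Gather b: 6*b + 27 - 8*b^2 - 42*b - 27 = -8*b^2 - 36*b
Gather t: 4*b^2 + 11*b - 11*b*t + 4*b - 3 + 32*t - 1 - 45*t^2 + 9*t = 4*b^2 + 15*b - 45*t^2 + t*(41 - 11*b) - 4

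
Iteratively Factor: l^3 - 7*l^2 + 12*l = (l - 4)*(l^2 - 3*l) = l*(l - 4)*(l - 3)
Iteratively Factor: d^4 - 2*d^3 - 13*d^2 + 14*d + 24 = (d + 1)*(d^3 - 3*d^2 - 10*d + 24) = (d - 2)*(d + 1)*(d^2 - d - 12) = (d - 2)*(d + 1)*(d + 3)*(d - 4)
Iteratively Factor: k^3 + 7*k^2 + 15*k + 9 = (k + 3)*(k^2 + 4*k + 3) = (k + 1)*(k + 3)*(k + 3)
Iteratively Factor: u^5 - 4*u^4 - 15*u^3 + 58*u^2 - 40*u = (u - 2)*(u^4 - 2*u^3 - 19*u^2 + 20*u) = (u - 2)*(u + 4)*(u^3 - 6*u^2 + 5*u) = u*(u - 2)*(u + 4)*(u^2 - 6*u + 5) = u*(u - 2)*(u - 1)*(u + 4)*(u - 5)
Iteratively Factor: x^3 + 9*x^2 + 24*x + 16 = (x + 4)*(x^2 + 5*x + 4) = (x + 4)^2*(x + 1)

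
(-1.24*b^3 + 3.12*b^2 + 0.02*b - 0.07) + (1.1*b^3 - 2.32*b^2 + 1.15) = -0.14*b^3 + 0.8*b^2 + 0.02*b + 1.08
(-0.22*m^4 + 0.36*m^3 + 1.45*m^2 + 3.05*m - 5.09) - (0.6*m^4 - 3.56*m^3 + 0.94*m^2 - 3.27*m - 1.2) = -0.82*m^4 + 3.92*m^3 + 0.51*m^2 + 6.32*m - 3.89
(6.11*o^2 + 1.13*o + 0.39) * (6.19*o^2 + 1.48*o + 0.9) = 37.8209*o^4 + 16.0375*o^3 + 9.5855*o^2 + 1.5942*o + 0.351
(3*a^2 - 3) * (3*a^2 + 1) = 9*a^4 - 6*a^2 - 3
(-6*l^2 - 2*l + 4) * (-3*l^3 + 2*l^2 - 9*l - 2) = 18*l^5 - 6*l^4 + 38*l^3 + 38*l^2 - 32*l - 8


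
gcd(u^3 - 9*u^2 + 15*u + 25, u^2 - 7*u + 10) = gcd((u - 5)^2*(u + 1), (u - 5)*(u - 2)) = u - 5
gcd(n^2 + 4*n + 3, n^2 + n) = n + 1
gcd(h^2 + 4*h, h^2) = h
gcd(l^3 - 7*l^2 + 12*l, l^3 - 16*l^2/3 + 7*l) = l^2 - 3*l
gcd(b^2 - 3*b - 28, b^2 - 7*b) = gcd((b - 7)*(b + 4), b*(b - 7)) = b - 7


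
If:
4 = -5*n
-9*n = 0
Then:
No Solution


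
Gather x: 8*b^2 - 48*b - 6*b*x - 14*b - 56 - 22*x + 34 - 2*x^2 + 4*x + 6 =8*b^2 - 62*b - 2*x^2 + x*(-6*b - 18) - 16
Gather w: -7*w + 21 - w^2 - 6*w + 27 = -w^2 - 13*w + 48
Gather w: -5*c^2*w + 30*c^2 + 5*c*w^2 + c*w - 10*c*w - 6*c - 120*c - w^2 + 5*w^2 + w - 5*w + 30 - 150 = 30*c^2 - 126*c + w^2*(5*c + 4) + w*(-5*c^2 - 9*c - 4) - 120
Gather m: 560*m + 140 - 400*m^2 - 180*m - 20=-400*m^2 + 380*m + 120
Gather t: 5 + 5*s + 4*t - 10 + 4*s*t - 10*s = -5*s + t*(4*s + 4) - 5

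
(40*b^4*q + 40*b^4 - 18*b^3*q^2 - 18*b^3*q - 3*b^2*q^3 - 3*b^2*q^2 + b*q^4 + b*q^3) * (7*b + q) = 280*b^5*q + 280*b^5 - 86*b^4*q^2 - 86*b^4*q - 39*b^3*q^3 - 39*b^3*q^2 + 4*b^2*q^4 + 4*b^2*q^3 + b*q^5 + b*q^4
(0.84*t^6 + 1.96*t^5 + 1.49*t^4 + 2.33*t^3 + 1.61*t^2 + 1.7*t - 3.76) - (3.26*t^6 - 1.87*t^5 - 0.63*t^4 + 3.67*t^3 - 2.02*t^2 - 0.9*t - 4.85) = -2.42*t^6 + 3.83*t^5 + 2.12*t^4 - 1.34*t^3 + 3.63*t^2 + 2.6*t + 1.09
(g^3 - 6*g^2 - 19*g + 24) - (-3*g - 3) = g^3 - 6*g^2 - 16*g + 27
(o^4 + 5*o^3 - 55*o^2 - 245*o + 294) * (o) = o^5 + 5*o^4 - 55*o^3 - 245*o^2 + 294*o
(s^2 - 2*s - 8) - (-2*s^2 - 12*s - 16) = 3*s^2 + 10*s + 8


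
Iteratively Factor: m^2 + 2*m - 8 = (m - 2)*(m + 4)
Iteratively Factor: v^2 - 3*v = (v - 3)*(v)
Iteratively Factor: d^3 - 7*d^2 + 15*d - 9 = (d - 3)*(d^2 - 4*d + 3) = (d - 3)*(d - 1)*(d - 3)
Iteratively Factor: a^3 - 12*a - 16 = (a + 2)*(a^2 - 2*a - 8) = (a + 2)^2*(a - 4)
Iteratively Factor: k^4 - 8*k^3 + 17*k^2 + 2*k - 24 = (k - 2)*(k^3 - 6*k^2 + 5*k + 12) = (k - 3)*(k - 2)*(k^2 - 3*k - 4) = (k - 3)*(k - 2)*(k + 1)*(k - 4)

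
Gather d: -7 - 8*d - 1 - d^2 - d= -d^2 - 9*d - 8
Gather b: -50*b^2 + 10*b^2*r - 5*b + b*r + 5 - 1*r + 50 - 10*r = b^2*(10*r - 50) + b*(r - 5) - 11*r + 55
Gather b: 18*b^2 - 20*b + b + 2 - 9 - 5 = 18*b^2 - 19*b - 12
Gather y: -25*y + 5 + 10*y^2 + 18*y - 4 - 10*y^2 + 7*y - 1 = 0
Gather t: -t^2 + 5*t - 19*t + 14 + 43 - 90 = -t^2 - 14*t - 33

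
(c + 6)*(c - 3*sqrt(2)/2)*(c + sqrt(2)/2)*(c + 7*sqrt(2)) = c^4 + 6*c^3 + 6*sqrt(2)*c^3 - 31*c^2/2 + 36*sqrt(2)*c^2 - 93*c - 21*sqrt(2)*c/2 - 63*sqrt(2)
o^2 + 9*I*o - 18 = (o + 3*I)*(o + 6*I)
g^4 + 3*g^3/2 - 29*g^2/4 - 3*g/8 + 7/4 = (g - 2)*(g - 1/2)*(g + 1/2)*(g + 7/2)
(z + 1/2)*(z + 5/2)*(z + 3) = z^3 + 6*z^2 + 41*z/4 + 15/4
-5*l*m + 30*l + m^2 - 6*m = (-5*l + m)*(m - 6)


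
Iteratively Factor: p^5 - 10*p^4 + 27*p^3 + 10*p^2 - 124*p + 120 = (p - 2)*(p^4 - 8*p^3 + 11*p^2 + 32*p - 60) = (p - 5)*(p - 2)*(p^3 - 3*p^2 - 4*p + 12) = (p - 5)*(p - 2)*(p + 2)*(p^2 - 5*p + 6) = (p - 5)*(p - 2)^2*(p + 2)*(p - 3)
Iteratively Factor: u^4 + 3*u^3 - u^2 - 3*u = (u - 1)*(u^3 + 4*u^2 + 3*u) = (u - 1)*(u + 3)*(u^2 + u) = u*(u - 1)*(u + 3)*(u + 1)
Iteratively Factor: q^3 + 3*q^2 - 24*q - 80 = (q - 5)*(q^2 + 8*q + 16) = (q - 5)*(q + 4)*(q + 4)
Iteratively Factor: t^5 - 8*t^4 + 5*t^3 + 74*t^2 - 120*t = (t - 5)*(t^4 - 3*t^3 - 10*t^2 + 24*t) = (t - 5)*(t - 4)*(t^3 + t^2 - 6*t) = (t - 5)*(t - 4)*(t + 3)*(t^2 - 2*t) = (t - 5)*(t - 4)*(t - 2)*(t + 3)*(t)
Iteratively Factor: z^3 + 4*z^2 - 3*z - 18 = (z + 3)*(z^2 + z - 6) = (z + 3)^2*(z - 2)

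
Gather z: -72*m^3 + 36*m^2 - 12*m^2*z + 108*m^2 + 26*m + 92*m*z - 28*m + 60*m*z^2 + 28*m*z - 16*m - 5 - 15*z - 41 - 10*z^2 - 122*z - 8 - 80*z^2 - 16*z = -72*m^3 + 144*m^2 - 18*m + z^2*(60*m - 90) + z*(-12*m^2 + 120*m - 153) - 54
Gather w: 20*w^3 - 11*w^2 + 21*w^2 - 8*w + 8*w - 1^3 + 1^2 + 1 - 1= 20*w^3 + 10*w^2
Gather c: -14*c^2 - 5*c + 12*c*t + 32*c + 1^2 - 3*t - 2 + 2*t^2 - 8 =-14*c^2 + c*(12*t + 27) + 2*t^2 - 3*t - 9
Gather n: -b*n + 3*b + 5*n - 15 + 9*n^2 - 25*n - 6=3*b + 9*n^2 + n*(-b - 20) - 21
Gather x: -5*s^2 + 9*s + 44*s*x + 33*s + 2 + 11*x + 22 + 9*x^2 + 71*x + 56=-5*s^2 + 42*s + 9*x^2 + x*(44*s + 82) + 80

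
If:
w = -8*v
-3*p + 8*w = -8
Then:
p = 8*w/3 + 8/3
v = -w/8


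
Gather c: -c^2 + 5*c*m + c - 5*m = -c^2 + c*(5*m + 1) - 5*m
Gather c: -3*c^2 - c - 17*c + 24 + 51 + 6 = -3*c^2 - 18*c + 81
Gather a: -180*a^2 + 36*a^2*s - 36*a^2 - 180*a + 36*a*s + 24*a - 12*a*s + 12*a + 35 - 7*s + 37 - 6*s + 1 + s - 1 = a^2*(36*s - 216) + a*(24*s - 144) - 12*s + 72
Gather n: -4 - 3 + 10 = 3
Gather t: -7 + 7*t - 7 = 7*t - 14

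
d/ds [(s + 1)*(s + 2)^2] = (s + 2)*(3*s + 4)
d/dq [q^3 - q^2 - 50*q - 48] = 3*q^2 - 2*q - 50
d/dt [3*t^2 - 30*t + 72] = 6*t - 30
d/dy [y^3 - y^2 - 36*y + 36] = 3*y^2 - 2*y - 36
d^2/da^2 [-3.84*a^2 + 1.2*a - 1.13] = -7.68000000000000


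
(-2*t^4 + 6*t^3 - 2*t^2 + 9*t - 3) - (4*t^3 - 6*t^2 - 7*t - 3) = -2*t^4 + 2*t^3 + 4*t^2 + 16*t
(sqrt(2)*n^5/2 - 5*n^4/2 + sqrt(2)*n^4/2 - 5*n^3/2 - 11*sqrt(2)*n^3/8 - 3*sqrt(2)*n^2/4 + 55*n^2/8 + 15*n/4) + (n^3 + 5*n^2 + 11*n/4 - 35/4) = sqrt(2)*n^5/2 - 5*n^4/2 + sqrt(2)*n^4/2 - 11*sqrt(2)*n^3/8 - 3*n^3/2 - 3*sqrt(2)*n^2/4 + 95*n^2/8 + 13*n/2 - 35/4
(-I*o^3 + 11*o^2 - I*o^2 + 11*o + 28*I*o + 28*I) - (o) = -I*o^3 + 11*o^2 - I*o^2 + 10*o + 28*I*o + 28*I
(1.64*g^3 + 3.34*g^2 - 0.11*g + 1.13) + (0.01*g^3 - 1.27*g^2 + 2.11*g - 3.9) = 1.65*g^3 + 2.07*g^2 + 2.0*g - 2.77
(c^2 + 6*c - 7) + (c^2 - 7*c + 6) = 2*c^2 - c - 1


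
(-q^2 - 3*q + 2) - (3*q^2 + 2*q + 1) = -4*q^2 - 5*q + 1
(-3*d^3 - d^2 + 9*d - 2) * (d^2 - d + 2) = -3*d^5 + 2*d^4 + 4*d^3 - 13*d^2 + 20*d - 4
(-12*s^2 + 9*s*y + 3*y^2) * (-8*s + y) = 96*s^3 - 84*s^2*y - 15*s*y^2 + 3*y^3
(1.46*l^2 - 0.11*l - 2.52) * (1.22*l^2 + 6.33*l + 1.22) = 1.7812*l^4 + 9.1076*l^3 - 1.9895*l^2 - 16.0858*l - 3.0744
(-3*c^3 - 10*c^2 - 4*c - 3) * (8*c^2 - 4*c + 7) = -24*c^5 - 68*c^4 - 13*c^3 - 78*c^2 - 16*c - 21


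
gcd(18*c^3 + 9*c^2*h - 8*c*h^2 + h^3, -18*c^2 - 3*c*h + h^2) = 6*c - h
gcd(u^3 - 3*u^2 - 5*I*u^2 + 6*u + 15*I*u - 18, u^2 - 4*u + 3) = u - 3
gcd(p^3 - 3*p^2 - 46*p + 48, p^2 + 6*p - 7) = p - 1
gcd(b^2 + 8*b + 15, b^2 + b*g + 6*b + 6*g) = 1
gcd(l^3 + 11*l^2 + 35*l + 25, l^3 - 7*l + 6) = 1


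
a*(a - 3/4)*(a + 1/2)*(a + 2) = a^4 + 7*a^3/4 - 7*a^2/8 - 3*a/4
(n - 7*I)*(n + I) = n^2 - 6*I*n + 7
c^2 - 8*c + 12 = (c - 6)*(c - 2)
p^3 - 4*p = p*(p - 2)*(p + 2)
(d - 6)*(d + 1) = d^2 - 5*d - 6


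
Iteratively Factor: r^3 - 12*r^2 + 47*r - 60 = (r - 4)*(r^2 - 8*r + 15) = (r - 4)*(r - 3)*(r - 5)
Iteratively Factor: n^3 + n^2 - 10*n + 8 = (n + 4)*(n^2 - 3*n + 2) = (n - 1)*(n + 4)*(n - 2)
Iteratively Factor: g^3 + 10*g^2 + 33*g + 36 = (g + 4)*(g^2 + 6*g + 9) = (g + 3)*(g + 4)*(g + 3)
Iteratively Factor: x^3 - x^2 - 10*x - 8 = (x - 4)*(x^2 + 3*x + 2) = (x - 4)*(x + 2)*(x + 1)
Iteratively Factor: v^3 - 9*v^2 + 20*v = (v - 4)*(v^2 - 5*v) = v*(v - 4)*(v - 5)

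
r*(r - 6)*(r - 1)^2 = r^4 - 8*r^3 + 13*r^2 - 6*r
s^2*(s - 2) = s^3 - 2*s^2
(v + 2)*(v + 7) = v^2 + 9*v + 14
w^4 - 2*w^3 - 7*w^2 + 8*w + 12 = (w - 3)*(w - 2)*(w + 1)*(w + 2)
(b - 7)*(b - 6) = b^2 - 13*b + 42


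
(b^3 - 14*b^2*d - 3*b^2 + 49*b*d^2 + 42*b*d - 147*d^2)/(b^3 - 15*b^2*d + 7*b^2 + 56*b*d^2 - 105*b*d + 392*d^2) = (b^2 - 7*b*d - 3*b + 21*d)/(b^2 - 8*b*d + 7*b - 56*d)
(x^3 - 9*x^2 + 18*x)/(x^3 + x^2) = (x^2 - 9*x + 18)/(x*(x + 1))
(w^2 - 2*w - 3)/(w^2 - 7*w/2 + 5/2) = 2*(w^2 - 2*w - 3)/(2*w^2 - 7*w + 5)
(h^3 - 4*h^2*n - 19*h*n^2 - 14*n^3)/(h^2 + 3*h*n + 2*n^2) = h - 7*n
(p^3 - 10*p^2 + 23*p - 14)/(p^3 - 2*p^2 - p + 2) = (p - 7)/(p + 1)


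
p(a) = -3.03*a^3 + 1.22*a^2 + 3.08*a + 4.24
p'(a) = -9.09*a^2 + 2.44*a + 3.08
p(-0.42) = 3.39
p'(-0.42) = 0.45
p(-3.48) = 135.99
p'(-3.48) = -115.49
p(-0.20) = 3.70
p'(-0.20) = 2.23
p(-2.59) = 57.09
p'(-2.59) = -64.22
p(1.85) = -5.07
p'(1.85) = -23.52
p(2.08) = -11.34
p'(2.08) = -31.17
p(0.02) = 4.30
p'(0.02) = 3.13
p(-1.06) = 5.95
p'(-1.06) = -9.72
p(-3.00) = 87.79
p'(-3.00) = -86.05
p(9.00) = -2078.09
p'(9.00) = -711.25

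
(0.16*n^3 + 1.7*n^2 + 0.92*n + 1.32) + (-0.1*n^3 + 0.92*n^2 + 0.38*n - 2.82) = 0.06*n^3 + 2.62*n^2 + 1.3*n - 1.5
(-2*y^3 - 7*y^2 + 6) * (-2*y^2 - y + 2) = 4*y^5 + 16*y^4 + 3*y^3 - 26*y^2 - 6*y + 12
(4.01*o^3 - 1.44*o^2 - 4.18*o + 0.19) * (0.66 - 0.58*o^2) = -2.3258*o^5 + 0.8352*o^4 + 5.071*o^3 - 1.0606*o^2 - 2.7588*o + 0.1254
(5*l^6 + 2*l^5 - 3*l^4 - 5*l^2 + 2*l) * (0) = 0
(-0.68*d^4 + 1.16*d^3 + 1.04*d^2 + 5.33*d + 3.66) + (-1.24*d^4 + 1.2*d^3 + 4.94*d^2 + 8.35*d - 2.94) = -1.92*d^4 + 2.36*d^3 + 5.98*d^2 + 13.68*d + 0.72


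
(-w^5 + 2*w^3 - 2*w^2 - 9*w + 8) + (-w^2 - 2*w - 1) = -w^5 + 2*w^3 - 3*w^2 - 11*w + 7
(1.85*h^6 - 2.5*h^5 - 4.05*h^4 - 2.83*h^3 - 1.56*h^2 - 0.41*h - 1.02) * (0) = 0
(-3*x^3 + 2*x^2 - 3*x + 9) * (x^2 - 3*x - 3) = -3*x^5 + 11*x^4 + 12*x^2 - 18*x - 27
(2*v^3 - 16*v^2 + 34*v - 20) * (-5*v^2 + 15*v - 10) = -10*v^5 + 110*v^4 - 430*v^3 + 770*v^2 - 640*v + 200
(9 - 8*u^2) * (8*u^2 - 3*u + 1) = -64*u^4 + 24*u^3 + 64*u^2 - 27*u + 9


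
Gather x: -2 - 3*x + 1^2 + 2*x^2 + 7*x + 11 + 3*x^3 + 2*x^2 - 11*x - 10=3*x^3 + 4*x^2 - 7*x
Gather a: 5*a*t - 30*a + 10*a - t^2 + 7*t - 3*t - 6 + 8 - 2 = a*(5*t - 20) - t^2 + 4*t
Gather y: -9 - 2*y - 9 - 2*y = -4*y - 18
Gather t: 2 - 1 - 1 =0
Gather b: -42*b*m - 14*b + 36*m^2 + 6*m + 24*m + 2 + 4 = b*(-42*m - 14) + 36*m^2 + 30*m + 6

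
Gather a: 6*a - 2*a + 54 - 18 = 4*a + 36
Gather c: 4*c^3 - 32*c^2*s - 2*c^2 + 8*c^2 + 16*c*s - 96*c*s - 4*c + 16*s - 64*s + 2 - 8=4*c^3 + c^2*(6 - 32*s) + c*(-80*s - 4) - 48*s - 6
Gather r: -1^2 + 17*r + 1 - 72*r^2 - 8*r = -72*r^2 + 9*r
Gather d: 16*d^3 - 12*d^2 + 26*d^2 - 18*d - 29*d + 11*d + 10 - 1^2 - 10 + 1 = 16*d^3 + 14*d^2 - 36*d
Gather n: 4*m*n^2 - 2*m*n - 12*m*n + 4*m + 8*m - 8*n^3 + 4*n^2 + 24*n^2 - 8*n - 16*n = 12*m - 8*n^3 + n^2*(4*m + 28) + n*(-14*m - 24)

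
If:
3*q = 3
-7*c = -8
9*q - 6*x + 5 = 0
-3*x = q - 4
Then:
No Solution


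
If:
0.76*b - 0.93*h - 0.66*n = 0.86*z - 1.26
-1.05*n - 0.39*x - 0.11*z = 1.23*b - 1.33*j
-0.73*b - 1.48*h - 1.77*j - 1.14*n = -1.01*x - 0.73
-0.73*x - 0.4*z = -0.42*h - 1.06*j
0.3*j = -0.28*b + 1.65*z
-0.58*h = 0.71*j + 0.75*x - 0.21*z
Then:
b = -1.40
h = -1.54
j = 0.83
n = 2.57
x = 0.37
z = -0.09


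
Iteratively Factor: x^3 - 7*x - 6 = (x + 1)*(x^2 - x - 6) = (x - 3)*(x + 1)*(x + 2)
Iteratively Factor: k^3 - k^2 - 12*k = (k - 4)*(k^2 + 3*k) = k*(k - 4)*(k + 3)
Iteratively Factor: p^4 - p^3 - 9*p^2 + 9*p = (p - 1)*(p^3 - 9*p) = (p - 3)*(p - 1)*(p^2 + 3*p) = p*(p - 3)*(p - 1)*(p + 3)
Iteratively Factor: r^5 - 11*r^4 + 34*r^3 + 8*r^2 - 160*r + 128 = (r - 4)*(r^4 - 7*r^3 + 6*r^2 + 32*r - 32) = (r - 4)*(r + 2)*(r^3 - 9*r^2 + 24*r - 16) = (r - 4)^2*(r + 2)*(r^2 - 5*r + 4) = (r - 4)^2*(r - 1)*(r + 2)*(r - 4)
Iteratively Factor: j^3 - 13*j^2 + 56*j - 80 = (j - 4)*(j^2 - 9*j + 20) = (j - 5)*(j - 4)*(j - 4)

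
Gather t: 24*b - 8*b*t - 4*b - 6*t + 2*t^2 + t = 20*b + 2*t^2 + t*(-8*b - 5)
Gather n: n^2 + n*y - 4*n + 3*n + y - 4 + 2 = n^2 + n*(y - 1) + y - 2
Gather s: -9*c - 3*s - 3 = -9*c - 3*s - 3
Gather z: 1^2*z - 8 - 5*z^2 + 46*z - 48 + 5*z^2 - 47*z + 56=0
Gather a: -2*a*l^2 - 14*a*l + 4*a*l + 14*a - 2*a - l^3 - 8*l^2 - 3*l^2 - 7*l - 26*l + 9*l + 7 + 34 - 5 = a*(-2*l^2 - 10*l + 12) - l^3 - 11*l^2 - 24*l + 36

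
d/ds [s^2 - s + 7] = 2*s - 1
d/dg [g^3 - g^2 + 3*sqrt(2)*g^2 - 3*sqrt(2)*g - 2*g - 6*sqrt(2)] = 3*g^2 - 2*g + 6*sqrt(2)*g - 3*sqrt(2) - 2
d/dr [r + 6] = 1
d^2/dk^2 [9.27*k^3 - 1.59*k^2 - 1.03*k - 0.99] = 55.62*k - 3.18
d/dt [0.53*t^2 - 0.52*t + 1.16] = 1.06*t - 0.52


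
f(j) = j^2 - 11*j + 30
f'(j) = 2*j - 11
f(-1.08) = 43.05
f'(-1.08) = -13.16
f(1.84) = 13.15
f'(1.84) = -7.32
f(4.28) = 1.24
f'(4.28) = -2.44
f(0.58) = 23.96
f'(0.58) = -9.84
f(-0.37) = 34.21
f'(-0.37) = -11.74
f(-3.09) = 73.54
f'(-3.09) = -17.18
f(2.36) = 9.61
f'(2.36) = -6.28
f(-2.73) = 67.48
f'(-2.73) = -16.46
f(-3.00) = 72.00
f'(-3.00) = -17.00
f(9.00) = 12.00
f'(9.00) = 7.00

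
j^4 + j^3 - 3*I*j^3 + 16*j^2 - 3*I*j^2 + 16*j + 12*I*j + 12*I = (j - 6*I)*(j + 2*I)*(-I*j + 1)*(I*j + I)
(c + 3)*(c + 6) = c^2 + 9*c + 18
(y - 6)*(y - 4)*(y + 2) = y^3 - 8*y^2 + 4*y + 48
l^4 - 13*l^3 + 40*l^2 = l^2*(l - 8)*(l - 5)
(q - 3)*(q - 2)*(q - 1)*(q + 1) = q^4 - 5*q^3 + 5*q^2 + 5*q - 6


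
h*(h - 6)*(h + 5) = h^3 - h^2 - 30*h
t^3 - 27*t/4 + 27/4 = (t - 3/2)^2*(t + 3)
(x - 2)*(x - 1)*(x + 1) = x^3 - 2*x^2 - x + 2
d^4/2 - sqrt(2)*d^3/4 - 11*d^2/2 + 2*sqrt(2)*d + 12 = (d/2 + sqrt(2))*(d - 2*sqrt(2))*(d - 3*sqrt(2)/2)*(d + sqrt(2))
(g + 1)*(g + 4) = g^2 + 5*g + 4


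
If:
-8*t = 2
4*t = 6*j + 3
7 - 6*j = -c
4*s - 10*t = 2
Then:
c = -11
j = -2/3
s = -1/8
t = -1/4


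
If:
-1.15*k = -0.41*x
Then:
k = 0.356521739130435*x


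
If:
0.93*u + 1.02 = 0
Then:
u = -1.10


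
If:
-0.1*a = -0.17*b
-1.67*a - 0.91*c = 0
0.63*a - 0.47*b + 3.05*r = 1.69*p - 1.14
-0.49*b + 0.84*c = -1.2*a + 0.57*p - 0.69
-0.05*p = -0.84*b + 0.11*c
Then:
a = 0.08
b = 0.05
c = -0.15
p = 1.12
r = 0.24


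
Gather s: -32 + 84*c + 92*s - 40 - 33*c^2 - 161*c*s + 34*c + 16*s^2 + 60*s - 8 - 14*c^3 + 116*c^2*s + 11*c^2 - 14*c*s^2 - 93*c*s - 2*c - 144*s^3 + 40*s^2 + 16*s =-14*c^3 - 22*c^2 + 116*c - 144*s^3 + s^2*(56 - 14*c) + s*(116*c^2 - 254*c + 168) - 80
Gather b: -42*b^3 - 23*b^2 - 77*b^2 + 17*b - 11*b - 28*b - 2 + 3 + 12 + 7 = -42*b^3 - 100*b^2 - 22*b + 20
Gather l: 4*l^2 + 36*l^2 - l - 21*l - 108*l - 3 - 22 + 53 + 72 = 40*l^2 - 130*l + 100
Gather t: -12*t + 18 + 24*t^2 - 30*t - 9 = 24*t^2 - 42*t + 9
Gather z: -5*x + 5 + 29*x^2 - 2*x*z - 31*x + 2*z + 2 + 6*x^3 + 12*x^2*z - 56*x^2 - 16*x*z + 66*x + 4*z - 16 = 6*x^3 - 27*x^2 + 30*x + z*(12*x^2 - 18*x + 6) - 9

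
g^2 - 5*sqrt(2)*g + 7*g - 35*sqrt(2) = (g + 7)*(g - 5*sqrt(2))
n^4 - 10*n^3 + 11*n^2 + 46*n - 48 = (n - 8)*(n - 3)*(n - 1)*(n + 2)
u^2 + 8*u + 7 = (u + 1)*(u + 7)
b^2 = b^2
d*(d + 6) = d^2 + 6*d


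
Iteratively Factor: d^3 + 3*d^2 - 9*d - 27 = (d + 3)*(d^2 - 9) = (d + 3)^2*(d - 3)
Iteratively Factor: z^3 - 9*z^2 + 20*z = (z - 5)*(z^2 - 4*z) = (z - 5)*(z - 4)*(z)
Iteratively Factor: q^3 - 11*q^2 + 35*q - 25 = (q - 5)*(q^2 - 6*q + 5) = (q - 5)*(q - 1)*(q - 5)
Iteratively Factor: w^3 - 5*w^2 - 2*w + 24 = (w - 3)*(w^2 - 2*w - 8) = (w - 4)*(w - 3)*(w + 2)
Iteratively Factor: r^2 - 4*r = (r)*(r - 4)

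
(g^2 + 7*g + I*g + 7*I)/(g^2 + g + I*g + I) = (g + 7)/(g + 1)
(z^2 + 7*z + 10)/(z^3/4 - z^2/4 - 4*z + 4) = 4*(z^2 + 7*z + 10)/(z^3 - z^2 - 16*z + 16)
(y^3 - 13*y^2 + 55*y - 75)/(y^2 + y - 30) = (y^2 - 8*y + 15)/(y + 6)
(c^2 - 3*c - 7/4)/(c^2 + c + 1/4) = (2*c - 7)/(2*c + 1)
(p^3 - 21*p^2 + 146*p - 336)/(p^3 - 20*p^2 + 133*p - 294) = (p - 8)/(p - 7)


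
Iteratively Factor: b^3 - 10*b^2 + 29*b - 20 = (b - 1)*(b^2 - 9*b + 20) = (b - 4)*(b - 1)*(b - 5)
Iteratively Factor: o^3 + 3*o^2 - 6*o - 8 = (o + 4)*(o^2 - o - 2) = (o - 2)*(o + 4)*(o + 1)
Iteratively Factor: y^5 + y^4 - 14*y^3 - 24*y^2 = (y + 2)*(y^4 - y^3 - 12*y^2) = y*(y + 2)*(y^3 - y^2 - 12*y) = y^2*(y + 2)*(y^2 - y - 12) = y^2*(y - 4)*(y + 2)*(y + 3)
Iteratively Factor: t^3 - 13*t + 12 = (t + 4)*(t^2 - 4*t + 3) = (t - 1)*(t + 4)*(t - 3)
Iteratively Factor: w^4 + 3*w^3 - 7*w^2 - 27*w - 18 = (w + 1)*(w^3 + 2*w^2 - 9*w - 18) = (w + 1)*(w + 2)*(w^2 - 9) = (w + 1)*(w + 2)*(w + 3)*(w - 3)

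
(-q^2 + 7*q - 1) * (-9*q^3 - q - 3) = 9*q^5 - 63*q^4 + 10*q^3 - 4*q^2 - 20*q + 3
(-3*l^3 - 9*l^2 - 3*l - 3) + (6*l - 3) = -3*l^3 - 9*l^2 + 3*l - 6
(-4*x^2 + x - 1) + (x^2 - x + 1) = -3*x^2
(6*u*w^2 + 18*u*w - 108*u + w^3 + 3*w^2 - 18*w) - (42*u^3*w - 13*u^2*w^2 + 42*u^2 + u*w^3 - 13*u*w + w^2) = -42*u^3*w + 13*u^2*w^2 - 42*u^2 - u*w^3 + 6*u*w^2 + 31*u*w - 108*u + w^3 + 2*w^2 - 18*w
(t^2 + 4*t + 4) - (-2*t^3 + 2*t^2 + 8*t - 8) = 2*t^3 - t^2 - 4*t + 12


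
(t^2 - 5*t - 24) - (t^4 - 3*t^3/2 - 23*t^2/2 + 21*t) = -t^4 + 3*t^3/2 + 25*t^2/2 - 26*t - 24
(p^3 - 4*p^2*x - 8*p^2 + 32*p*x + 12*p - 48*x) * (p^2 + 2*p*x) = p^5 - 2*p^4*x - 8*p^4 - 8*p^3*x^2 + 16*p^3*x + 12*p^3 + 64*p^2*x^2 - 24*p^2*x - 96*p*x^2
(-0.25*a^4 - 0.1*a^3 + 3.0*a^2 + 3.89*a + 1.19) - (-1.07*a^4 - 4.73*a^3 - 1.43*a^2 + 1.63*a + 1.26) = 0.82*a^4 + 4.63*a^3 + 4.43*a^2 + 2.26*a - 0.0700000000000001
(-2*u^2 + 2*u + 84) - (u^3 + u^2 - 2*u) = -u^3 - 3*u^2 + 4*u + 84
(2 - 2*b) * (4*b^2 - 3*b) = -8*b^3 + 14*b^2 - 6*b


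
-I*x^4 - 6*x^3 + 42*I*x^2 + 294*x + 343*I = (x - 7)*(x + 7)*(x - 7*I)*(-I*x + 1)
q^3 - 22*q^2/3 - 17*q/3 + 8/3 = (q - 8)*(q - 1/3)*(q + 1)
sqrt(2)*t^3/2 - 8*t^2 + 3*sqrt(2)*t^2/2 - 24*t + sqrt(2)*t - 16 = (t + 2)*(t - 8*sqrt(2))*(sqrt(2)*t/2 + sqrt(2)/2)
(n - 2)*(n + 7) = n^2 + 5*n - 14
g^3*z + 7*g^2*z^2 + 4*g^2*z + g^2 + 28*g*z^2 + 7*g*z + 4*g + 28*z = (g + 4)*(g + 7*z)*(g*z + 1)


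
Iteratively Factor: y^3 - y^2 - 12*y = (y + 3)*(y^2 - 4*y) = (y - 4)*(y + 3)*(y)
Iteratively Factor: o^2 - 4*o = (o - 4)*(o)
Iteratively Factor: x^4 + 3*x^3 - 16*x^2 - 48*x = (x + 4)*(x^3 - x^2 - 12*x) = (x - 4)*(x + 4)*(x^2 + 3*x) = x*(x - 4)*(x + 4)*(x + 3)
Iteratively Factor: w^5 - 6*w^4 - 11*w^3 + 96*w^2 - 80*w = (w - 4)*(w^4 - 2*w^3 - 19*w^2 + 20*w) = w*(w - 4)*(w^3 - 2*w^2 - 19*w + 20) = w*(w - 4)*(w + 4)*(w^2 - 6*w + 5) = w*(w - 4)*(w - 1)*(w + 4)*(w - 5)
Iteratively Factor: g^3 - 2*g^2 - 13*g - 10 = (g + 2)*(g^2 - 4*g - 5) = (g - 5)*(g + 2)*(g + 1)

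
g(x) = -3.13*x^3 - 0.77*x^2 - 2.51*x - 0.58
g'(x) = -9.39*x^2 - 1.54*x - 2.51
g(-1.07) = 5.06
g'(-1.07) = -11.61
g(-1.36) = 9.28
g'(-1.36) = -17.78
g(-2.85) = 72.78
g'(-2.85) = -74.39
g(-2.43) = 45.88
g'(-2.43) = -54.21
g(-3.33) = 114.82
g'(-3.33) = -101.51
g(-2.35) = 41.69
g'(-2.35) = -50.75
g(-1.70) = 16.84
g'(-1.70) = -27.03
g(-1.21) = 6.87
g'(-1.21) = -14.39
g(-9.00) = 2241.41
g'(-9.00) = -749.24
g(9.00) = -2367.31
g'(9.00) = -776.96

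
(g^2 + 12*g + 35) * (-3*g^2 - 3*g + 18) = -3*g^4 - 39*g^3 - 123*g^2 + 111*g + 630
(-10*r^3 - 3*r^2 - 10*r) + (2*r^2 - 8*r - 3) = -10*r^3 - r^2 - 18*r - 3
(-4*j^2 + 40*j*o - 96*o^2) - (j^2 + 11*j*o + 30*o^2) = -5*j^2 + 29*j*o - 126*o^2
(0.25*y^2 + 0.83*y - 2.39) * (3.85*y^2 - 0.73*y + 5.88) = 0.9625*y^4 + 3.013*y^3 - 8.3374*y^2 + 6.6251*y - 14.0532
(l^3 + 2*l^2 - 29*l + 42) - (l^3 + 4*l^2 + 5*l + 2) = -2*l^2 - 34*l + 40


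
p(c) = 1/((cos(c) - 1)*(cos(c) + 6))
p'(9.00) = 0.01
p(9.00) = -0.10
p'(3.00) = 0.00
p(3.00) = -0.10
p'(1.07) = 0.46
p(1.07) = -0.30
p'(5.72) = -3.20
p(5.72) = -0.95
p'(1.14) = 0.38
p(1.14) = -0.27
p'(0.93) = 0.71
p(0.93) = -0.38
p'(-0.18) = -97.98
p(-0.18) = -8.86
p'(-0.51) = -4.31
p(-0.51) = -1.14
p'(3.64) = -0.02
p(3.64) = -0.10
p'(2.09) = 0.05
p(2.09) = -0.12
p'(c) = sin(c)/((cos(c) - 1)*(cos(c) + 6)^2) + sin(c)/((cos(c) - 1)^2*(cos(c) + 6))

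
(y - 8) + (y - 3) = 2*y - 11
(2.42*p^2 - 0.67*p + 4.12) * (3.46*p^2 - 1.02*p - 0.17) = 8.3732*p^4 - 4.7866*p^3 + 14.5272*p^2 - 4.0885*p - 0.7004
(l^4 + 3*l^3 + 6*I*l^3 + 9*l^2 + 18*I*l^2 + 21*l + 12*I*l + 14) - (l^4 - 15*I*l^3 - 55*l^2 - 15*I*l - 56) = 3*l^3 + 21*I*l^3 + 64*l^2 + 18*I*l^2 + 21*l + 27*I*l + 70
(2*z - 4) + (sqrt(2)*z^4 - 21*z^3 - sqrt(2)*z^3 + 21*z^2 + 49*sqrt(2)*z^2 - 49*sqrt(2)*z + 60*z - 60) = sqrt(2)*z^4 - 21*z^3 - sqrt(2)*z^3 + 21*z^2 + 49*sqrt(2)*z^2 - 49*sqrt(2)*z + 62*z - 64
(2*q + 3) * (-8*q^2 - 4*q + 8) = -16*q^3 - 32*q^2 + 4*q + 24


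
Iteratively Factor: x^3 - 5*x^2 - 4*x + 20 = (x - 2)*(x^2 - 3*x - 10) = (x - 2)*(x + 2)*(x - 5)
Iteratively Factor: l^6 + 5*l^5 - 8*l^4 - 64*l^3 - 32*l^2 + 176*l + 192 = (l - 2)*(l^5 + 7*l^4 + 6*l^3 - 52*l^2 - 136*l - 96) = (l - 2)*(l + 2)*(l^4 + 5*l^3 - 4*l^2 - 44*l - 48) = (l - 2)*(l + 2)*(l + 4)*(l^3 + l^2 - 8*l - 12) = (l - 2)*(l + 2)^2*(l + 4)*(l^2 - l - 6) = (l - 3)*(l - 2)*(l + 2)^2*(l + 4)*(l + 2)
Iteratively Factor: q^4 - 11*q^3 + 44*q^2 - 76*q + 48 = (q - 3)*(q^3 - 8*q^2 + 20*q - 16) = (q - 3)*(q - 2)*(q^2 - 6*q + 8) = (q - 3)*(q - 2)^2*(q - 4)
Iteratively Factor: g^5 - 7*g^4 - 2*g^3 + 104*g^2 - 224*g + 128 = (g - 1)*(g^4 - 6*g^3 - 8*g^2 + 96*g - 128) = (g - 2)*(g - 1)*(g^3 - 4*g^2 - 16*g + 64) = (g - 2)*(g - 1)*(g + 4)*(g^2 - 8*g + 16) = (g - 4)*(g - 2)*(g - 1)*(g + 4)*(g - 4)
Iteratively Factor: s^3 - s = (s)*(s^2 - 1) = s*(s + 1)*(s - 1)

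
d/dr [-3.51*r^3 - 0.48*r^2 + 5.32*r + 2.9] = -10.53*r^2 - 0.96*r + 5.32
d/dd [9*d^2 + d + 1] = 18*d + 1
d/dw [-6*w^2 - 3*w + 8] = -12*w - 3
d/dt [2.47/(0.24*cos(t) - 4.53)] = 0.5928*sin(t)/(0.24*cos(t) - 4.53)^2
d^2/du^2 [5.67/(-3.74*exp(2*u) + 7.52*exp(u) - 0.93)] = (-5.67*(7.48*exp(u) - 7.52)*(14.96*exp(u) - 15.04)*exp(u) + (84.8232*exp(u) - 42.6384)*(3.74*exp(2*u) - 7.52*exp(u) + 0.93))*exp(u)/(3.74*exp(2*u) - 7.52*exp(u) + 0.93)^3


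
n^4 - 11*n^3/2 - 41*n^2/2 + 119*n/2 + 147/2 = (n - 7)*(n - 3)*(n + 1)*(n + 7/2)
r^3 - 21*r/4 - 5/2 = (r - 5/2)*(r + 1/2)*(r + 2)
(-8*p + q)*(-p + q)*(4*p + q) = 32*p^3 - 28*p^2*q - 5*p*q^2 + q^3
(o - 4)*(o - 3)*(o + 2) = o^3 - 5*o^2 - 2*o + 24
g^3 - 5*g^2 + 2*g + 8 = (g - 4)*(g - 2)*(g + 1)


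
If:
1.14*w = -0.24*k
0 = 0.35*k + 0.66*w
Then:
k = 0.00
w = 0.00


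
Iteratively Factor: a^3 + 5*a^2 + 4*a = (a)*(a^2 + 5*a + 4) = a*(a + 4)*(a + 1)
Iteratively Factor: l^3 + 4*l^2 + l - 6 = (l + 3)*(l^2 + l - 2) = (l - 1)*(l + 3)*(l + 2)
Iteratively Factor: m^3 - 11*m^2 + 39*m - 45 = (m - 3)*(m^2 - 8*m + 15) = (m - 5)*(m - 3)*(m - 3)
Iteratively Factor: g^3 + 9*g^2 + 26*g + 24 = (g + 3)*(g^2 + 6*g + 8) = (g + 2)*(g + 3)*(g + 4)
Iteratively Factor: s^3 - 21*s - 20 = (s + 4)*(s^2 - 4*s - 5) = (s + 1)*(s + 4)*(s - 5)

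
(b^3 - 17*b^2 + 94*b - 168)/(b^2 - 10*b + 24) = b - 7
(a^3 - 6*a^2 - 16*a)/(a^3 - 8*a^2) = (a + 2)/a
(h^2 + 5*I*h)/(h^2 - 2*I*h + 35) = h/(h - 7*I)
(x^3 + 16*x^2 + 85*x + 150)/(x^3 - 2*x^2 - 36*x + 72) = (x^2 + 10*x + 25)/(x^2 - 8*x + 12)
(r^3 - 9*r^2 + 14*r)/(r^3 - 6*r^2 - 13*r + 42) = r/(r + 3)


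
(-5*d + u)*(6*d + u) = -30*d^2 + d*u + u^2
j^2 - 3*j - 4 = (j - 4)*(j + 1)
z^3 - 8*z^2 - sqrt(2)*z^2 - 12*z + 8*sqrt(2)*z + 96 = (z - 8)*(z - 3*sqrt(2))*(z + 2*sqrt(2))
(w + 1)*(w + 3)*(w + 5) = w^3 + 9*w^2 + 23*w + 15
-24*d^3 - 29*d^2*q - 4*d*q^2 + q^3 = (-8*d + q)*(d + q)*(3*d + q)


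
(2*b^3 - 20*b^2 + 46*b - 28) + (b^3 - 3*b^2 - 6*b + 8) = 3*b^3 - 23*b^2 + 40*b - 20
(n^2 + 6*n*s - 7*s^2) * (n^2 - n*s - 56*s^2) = n^4 + 5*n^3*s - 69*n^2*s^2 - 329*n*s^3 + 392*s^4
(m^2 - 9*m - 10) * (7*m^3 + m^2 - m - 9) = 7*m^5 - 62*m^4 - 80*m^3 - 10*m^2 + 91*m + 90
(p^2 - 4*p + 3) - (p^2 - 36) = 39 - 4*p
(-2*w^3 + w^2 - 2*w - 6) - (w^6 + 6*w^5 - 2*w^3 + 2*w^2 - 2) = -w^6 - 6*w^5 - w^2 - 2*w - 4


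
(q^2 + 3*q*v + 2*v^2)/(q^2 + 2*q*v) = (q + v)/q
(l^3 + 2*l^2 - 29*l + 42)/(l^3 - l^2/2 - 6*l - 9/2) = 2*(l^2 + 5*l - 14)/(2*l^2 + 5*l + 3)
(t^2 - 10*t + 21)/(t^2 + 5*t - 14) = (t^2 - 10*t + 21)/(t^2 + 5*t - 14)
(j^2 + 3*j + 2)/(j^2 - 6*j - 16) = (j + 1)/(j - 8)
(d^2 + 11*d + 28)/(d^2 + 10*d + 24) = (d + 7)/(d + 6)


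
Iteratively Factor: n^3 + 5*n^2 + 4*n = (n + 4)*(n^2 + n) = n*(n + 4)*(n + 1)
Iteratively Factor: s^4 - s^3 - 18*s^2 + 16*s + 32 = (s - 2)*(s^3 + s^2 - 16*s - 16) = (s - 2)*(s + 4)*(s^2 - 3*s - 4) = (s - 2)*(s + 1)*(s + 4)*(s - 4)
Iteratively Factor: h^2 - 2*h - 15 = (h + 3)*(h - 5)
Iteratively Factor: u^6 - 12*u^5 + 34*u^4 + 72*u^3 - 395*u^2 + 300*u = (u - 1)*(u^5 - 11*u^4 + 23*u^3 + 95*u^2 - 300*u) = (u - 5)*(u - 1)*(u^4 - 6*u^3 - 7*u^2 + 60*u) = (u - 5)*(u - 4)*(u - 1)*(u^3 - 2*u^2 - 15*u) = u*(u - 5)*(u - 4)*(u - 1)*(u^2 - 2*u - 15) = u*(u - 5)^2*(u - 4)*(u - 1)*(u + 3)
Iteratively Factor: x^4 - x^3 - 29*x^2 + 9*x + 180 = (x + 3)*(x^3 - 4*x^2 - 17*x + 60) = (x + 3)*(x + 4)*(x^2 - 8*x + 15) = (x - 5)*(x + 3)*(x + 4)*(x - 3)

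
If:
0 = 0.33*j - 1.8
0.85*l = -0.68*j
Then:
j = 5.45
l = -4.36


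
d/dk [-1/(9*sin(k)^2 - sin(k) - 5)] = (18*sin(k) - 1)*cos(k)/(-9*sin(k)^2 + sin(k) + 5)^2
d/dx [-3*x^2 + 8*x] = 8 - 6*x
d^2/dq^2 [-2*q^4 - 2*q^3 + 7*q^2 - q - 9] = -24*q^2 - 12*q + 14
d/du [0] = 0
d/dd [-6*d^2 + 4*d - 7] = 4 - 12*d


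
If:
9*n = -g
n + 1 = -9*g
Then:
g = -9/80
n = 1/80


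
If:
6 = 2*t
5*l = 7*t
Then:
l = 21/5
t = 3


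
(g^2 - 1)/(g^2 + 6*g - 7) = (g + 1)/(g + 7)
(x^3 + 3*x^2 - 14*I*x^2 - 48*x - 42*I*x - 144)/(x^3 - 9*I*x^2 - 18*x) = (x^2 + x*(3 - 8*I) - 24*I)/(x*(x - 3*I))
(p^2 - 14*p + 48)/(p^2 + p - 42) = (p - 8)/(p + 7)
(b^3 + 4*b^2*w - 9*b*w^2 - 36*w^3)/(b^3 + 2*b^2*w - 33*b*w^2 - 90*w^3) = (-b^2 - b*w + 12*w^2)/(-b^2 + b*w + 30*w^2)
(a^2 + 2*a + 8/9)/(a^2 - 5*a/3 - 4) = (a + 2/3)/(a - 3)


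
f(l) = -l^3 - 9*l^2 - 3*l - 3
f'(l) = -3*l^2 - 18*l - 3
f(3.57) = -173.91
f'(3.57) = -105.49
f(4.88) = -348.18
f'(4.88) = -162.28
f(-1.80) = -20.93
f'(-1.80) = 19.68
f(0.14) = -3.60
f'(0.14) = -5.58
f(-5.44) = -92.03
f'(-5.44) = 6.14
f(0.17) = -3.78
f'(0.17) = -6.15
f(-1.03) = -8.37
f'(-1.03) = 12.36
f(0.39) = -5.60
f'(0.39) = -10.48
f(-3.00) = -48.00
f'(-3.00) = 24.00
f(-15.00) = 1392.00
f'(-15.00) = -408.00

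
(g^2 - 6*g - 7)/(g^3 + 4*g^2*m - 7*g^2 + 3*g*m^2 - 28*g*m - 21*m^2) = (g + 1)/(g^2 + 4*g*m + 3*m^2)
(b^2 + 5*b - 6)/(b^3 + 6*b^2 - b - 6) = 1/(b + 1)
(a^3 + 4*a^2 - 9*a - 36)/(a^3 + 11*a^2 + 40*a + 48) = (a - 3)/(a + 4)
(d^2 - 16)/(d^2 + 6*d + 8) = (d - 4)/(d + 2)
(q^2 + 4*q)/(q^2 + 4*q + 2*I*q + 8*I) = q/(q + 2*I)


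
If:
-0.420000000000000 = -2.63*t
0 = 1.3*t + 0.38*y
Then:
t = 0.16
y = -0.55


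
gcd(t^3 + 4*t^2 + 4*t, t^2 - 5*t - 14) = t + 2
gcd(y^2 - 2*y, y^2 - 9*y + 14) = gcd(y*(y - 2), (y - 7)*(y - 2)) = y - 2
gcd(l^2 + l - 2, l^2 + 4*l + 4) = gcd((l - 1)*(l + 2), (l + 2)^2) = l + 2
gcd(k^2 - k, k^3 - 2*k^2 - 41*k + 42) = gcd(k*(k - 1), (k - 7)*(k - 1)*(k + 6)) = k - 1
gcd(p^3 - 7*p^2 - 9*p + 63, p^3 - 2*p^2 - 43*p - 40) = 1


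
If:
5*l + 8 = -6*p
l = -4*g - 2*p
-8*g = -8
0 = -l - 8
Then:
No Solution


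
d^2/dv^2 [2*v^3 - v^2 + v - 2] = 12*v - 2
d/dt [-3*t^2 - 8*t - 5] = -6*t - 8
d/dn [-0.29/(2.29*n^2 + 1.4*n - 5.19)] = (1.3282*n + 0.406)/(2.29*n^2 + 1.4*n - 5.19)^2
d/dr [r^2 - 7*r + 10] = 2*r - 7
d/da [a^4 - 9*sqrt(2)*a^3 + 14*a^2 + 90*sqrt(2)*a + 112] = 4*a^3 - 27*sqrt(2)*a^2 + 28*a + 90*sqrt(2)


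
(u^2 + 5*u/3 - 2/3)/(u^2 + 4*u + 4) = (u - 1/3)/(u + 2)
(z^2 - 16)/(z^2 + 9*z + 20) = (z - 4)/(z + 5)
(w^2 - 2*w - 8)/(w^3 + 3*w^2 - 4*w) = (w^2 - 2*w - 8)/(w*(w^2 + 3*w - 4))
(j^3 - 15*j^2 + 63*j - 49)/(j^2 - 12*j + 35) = (j^2 - 8*j + 7)/(j - 5)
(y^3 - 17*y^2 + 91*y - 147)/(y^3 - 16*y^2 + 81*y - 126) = (y - 7)/(y - 6)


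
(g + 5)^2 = g^2 + 10*g + 25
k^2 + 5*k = k*(k + 5)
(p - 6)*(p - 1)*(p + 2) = p^3 - 5*p^2 - 8*p + 12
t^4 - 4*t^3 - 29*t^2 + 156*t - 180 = (t - 5)*(t - 3)*(t - 2)*(t + 6)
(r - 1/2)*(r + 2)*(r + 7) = r^3 + 17*r^2/2 + 19*r/2 - 7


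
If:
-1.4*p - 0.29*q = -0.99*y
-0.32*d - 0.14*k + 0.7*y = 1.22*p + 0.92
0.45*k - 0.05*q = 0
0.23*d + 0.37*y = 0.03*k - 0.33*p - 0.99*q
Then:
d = -0.839577576761255*y - 2.42488889293858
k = 0.0674820212715067 - 0.0496388308644141*y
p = 0.799683820397229*y - 0.125805768227595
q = 0.60733819144356 - 0.446749477779727*y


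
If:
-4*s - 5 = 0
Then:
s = -5/4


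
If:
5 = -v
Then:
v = -5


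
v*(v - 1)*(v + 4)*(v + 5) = v^4 + 8*v^3 + 11*v^2 - 20*v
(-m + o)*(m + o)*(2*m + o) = -2*m^3 - m^2*o + 2*m*o^2 + o^3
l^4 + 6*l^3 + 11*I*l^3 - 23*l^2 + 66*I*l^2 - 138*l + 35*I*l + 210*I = (l + 6)*(l - I)*(l + 5*I)*(l + 7*I)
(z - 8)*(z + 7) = z^2 - z - 56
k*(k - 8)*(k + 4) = k^3 - 4*k^2 - 32*k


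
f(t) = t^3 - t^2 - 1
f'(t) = 3*t^2 - 2*t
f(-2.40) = -20.58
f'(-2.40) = 22.08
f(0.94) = -1.05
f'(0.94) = 0.77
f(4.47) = 68.33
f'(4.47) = 51.00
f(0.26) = -1.05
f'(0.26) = -0.32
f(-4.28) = -97.72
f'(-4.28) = 63.52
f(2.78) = 12.76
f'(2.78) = 17.63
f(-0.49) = -1.36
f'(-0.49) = 1.70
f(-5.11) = -160.54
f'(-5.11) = 88.56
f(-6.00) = -253.00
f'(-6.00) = 120.00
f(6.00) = 179.00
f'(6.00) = 96.00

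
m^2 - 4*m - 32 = (m - 8)*(m + 4)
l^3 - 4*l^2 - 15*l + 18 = (l - 6)*(l - 1)*(l + 3)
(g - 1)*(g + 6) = g^2 + 5*g - 6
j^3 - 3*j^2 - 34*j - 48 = (j - 8)*(j + 2)*(j + 3)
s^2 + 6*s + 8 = (s + 2)*(s + 4)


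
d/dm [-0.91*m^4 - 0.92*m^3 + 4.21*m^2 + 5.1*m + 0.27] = -3.64*m^3 - 2.76*m^2 + 8.42*m + 5.1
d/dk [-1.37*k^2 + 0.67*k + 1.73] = 0.67 - 2.74*k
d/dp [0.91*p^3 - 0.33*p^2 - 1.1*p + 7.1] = 2.73*p^2 - 0.66*p - 1.1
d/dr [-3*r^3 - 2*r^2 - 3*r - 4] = -9*r^2 - 4*r - 3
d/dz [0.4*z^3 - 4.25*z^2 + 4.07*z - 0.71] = 1.2*z^2 - 8.5*z + 4.07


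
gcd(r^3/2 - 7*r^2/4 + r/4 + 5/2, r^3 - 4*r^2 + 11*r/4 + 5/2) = r^2 - 9*r/2 + 5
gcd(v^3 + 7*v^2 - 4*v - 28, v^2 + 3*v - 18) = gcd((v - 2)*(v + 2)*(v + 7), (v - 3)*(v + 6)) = 1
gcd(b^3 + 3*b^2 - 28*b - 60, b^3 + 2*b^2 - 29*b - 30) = b^2 + b - 30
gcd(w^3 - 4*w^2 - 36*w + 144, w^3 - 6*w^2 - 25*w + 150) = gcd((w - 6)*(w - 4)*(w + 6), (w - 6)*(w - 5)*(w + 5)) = w - 6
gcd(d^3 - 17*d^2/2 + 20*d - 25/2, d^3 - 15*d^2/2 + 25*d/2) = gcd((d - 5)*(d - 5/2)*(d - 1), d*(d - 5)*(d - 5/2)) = d^2 - 15*d/2 + 25/2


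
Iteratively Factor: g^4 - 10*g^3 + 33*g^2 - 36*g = (g - 4)*(g^3 - 6*g^2 + 9*g) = (g - 4)*(g - 3)*(g^2 - 3*g) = (g - 4)*(g - 3)^2*(g)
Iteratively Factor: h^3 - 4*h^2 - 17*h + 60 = (h - 5)*(h^2 + h - 12) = (h - 5)*(h - 3)*(h + 4)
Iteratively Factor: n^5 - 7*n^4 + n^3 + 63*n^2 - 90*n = (n - 5)*(n^4 - 2*n^3 - 9*n^2 + 18*n) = (n - 5)*(n - 2)*(n^3 - 9*n) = (n - 5)*(n - 3)*(n - 2)*(n^2 + 3*n) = n*(n - 5)*(n - 3)*(n - 2)*(n + 3)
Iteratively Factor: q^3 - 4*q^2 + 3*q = (q - 3)*(q^2 - q) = q*(q - 3)*(q - 1)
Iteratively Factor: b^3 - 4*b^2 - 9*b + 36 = (b - 3)*(b^2 - b - 12) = (b - 3)*(b + 3)*(b - 4)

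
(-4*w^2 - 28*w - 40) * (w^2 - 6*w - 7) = -4*w^4 - 4*w^3 + 156*w^2 + 436*w + 280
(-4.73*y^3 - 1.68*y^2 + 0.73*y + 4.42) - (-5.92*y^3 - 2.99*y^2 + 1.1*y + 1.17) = 1.19*y^3 + 1.31*y^2 - 0.37*y + 3.25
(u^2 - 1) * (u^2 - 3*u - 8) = u^4 - 3*u^3 - 9*u^2 + 3*u + 8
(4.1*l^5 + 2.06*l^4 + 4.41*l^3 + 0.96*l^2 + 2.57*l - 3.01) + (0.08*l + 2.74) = 4.1*l^5 + 2.06*l^4 + 4.41*l^3 + 0.96*l^2 + 2.65*l - 0.27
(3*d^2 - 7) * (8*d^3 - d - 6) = 24*d^5 - 59*d^3 - 18*d^2 + 7*d + 42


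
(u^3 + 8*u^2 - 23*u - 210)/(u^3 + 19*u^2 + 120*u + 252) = (u - 5)/(u + 6)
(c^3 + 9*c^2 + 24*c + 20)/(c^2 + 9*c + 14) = (c^2 + 7*c + 10)/(c + 7)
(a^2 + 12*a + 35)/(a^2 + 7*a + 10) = (a + 7)/(a + 2)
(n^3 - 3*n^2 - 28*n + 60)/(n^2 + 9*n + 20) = (n^2 - 8*n + 12)/(n + 4)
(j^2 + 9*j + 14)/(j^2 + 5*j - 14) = (j + 2)/(j - 2)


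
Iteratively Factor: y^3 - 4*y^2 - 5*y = (y - 5)*(y^2 + y) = y*(y - 5)*(y + 1)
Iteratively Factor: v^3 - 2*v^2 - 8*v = (v - 4)*(v^2 + 2*v) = (v - 4)*(v + 2)*(v)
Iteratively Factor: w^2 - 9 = (w - 3)*(w + 3)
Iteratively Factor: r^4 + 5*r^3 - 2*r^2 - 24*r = (r)*(r^3 + 5*r^2 - 2*r - 24) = r*(r - 2)*(r^2 + 7*r + 12) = r*(r - 2)*(r + 4)*(r + 3)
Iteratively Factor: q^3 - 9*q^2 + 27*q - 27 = (q - 3)*(q^2 - 6*q + 9) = (q - 3)^2*(q - 3)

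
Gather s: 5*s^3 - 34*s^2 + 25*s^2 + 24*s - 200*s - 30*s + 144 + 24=5*s^3 - 9*s^2 - 206*s + 168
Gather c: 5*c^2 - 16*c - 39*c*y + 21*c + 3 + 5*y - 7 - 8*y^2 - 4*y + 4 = 5*c^2 + c*(5 - 39*y) - 8*y^2 + y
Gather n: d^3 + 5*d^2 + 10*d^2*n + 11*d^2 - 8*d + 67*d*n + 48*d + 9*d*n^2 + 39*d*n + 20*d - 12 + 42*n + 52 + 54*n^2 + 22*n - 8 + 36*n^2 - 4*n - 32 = d^3 + 16*d^2 + 60*d + n^2*(9*d + 90) + n*(10*d^2 + 106*d + 60)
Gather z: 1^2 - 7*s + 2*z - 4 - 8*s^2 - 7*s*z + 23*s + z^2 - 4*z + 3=-8*s^2 + 16*s + z^2 + z*(-7*s - 2)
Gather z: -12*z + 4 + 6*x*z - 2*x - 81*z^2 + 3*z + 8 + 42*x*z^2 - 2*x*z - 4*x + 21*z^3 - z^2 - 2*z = -6*x + 21*z^3 + z^2*(42*x - 82) + z*(4*x - 11) + 12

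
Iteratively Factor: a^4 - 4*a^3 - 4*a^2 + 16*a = (a - 4)*(a^3 - 4*a) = (a - 4)*(a + 2)*(a^2 - 2*a) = (a - 4)*(a - 2)*(a + 2)*(a)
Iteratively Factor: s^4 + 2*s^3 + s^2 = (s + 1)*(s^3 + s^2) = s*(s + 1)*(s^2 + s) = s^2*(s + 1)*(s + 1)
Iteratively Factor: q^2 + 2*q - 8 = (q + 4)*(q - 2)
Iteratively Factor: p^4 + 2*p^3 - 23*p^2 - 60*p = (p)*(p^3 + 2*p^2 - 23*p - 60) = p*(p - 5)*(p^2 + 7*p + 12) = p*(p - 5)*(p + 3)*(p + 4)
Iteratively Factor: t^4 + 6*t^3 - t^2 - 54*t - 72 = (t + 2)*(t^3 + 4*t^2 - 9*t - 36) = (t + 2)*(t + 3)*(t^2 + t - 12) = (t - 3)*(t + 2)*(t + 3)*(t + 4)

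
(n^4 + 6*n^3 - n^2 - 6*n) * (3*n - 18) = 3*n^5 - 111*n^3 + 108*n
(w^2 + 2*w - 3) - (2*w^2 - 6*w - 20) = -w^2 + 8*w + 17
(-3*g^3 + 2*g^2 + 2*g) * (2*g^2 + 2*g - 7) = -6*g^5 - 2*g^4 + 29*g^3 - 10*g^2 - 14*g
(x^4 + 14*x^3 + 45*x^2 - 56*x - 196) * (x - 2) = x^5 + 12*x^4 + 17*x^3 - 146*x^2 - 84*x + 392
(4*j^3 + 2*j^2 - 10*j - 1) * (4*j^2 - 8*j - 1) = 16*j^5 - 24*j^4 - 60*j^3 + 74*j^2 + 18*j + 1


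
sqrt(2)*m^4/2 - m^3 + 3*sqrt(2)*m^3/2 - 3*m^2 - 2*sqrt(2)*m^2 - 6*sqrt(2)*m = m*(m + 3)*(m - 2*sqrt(2))*(sqrt(2)*m/2 + 1)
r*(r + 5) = r^2 + 5*r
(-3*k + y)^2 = 9*k^2 - 6*k*y + y^2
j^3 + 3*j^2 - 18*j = j*(j - 3)*(j + 6)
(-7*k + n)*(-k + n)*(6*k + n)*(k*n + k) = 42*k^4*n + 42*k^4 - 41*k^3*n^2 - 41*k^3*n - 2*k^2*n^3 - 2*k^2*n^2 + k*n^4 + k*n^3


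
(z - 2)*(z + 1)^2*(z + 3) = z^4 + 3*z^3 - 3*z^2 - 11*z - 6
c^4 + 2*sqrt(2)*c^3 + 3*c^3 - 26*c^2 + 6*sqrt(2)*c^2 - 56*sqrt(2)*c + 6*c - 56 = (c - 4)*(c + 7)*(c + sqrt(2))^2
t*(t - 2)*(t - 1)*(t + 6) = t^4 + 3*t^3 - 16*t^2 + 12*t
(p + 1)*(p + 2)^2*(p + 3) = p^4 + 8*p^3 + 23*p^2 + 28*p + 12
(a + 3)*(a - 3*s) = a^2 - 3*a*s + 3*a - 9*s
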